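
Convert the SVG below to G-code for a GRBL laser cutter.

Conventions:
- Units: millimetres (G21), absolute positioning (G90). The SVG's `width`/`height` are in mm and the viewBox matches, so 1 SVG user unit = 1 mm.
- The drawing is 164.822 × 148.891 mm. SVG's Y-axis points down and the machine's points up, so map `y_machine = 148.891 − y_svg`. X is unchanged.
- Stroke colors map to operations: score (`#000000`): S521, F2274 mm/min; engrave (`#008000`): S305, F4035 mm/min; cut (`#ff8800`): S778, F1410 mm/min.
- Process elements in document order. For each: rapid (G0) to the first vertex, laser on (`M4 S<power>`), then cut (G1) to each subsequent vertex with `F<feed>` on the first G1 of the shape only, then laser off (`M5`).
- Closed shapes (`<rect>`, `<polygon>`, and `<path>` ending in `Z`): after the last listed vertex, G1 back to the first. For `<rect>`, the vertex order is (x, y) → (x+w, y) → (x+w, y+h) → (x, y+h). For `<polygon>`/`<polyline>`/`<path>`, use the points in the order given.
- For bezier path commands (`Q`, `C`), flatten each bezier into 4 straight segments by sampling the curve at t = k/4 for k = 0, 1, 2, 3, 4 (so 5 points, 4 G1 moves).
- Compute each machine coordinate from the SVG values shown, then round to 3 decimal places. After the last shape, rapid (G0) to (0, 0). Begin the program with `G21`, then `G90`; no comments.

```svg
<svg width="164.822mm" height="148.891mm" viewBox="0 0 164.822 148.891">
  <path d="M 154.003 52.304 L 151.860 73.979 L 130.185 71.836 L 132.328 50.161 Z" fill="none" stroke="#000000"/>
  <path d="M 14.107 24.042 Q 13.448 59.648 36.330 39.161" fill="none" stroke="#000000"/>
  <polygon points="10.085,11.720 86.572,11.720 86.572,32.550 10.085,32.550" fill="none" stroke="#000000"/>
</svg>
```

G21
G90
G0 X154.003 Y96.587
M4 S521
G1 X151.860 Y74.912 F2274
G1 X130.185 Y77.055
G1 X132.328 Y98.730
G1 X154.003 Y96.587
M5
G0 X14.107 Y124.849
M4 S521
G1 X15.249 Y110.552 F2274
G1 X19.333 Y103.266
G1 X26.360 Y102.992
G1 X36.330 Y109.730
M5
G0 X10.085 Y137.171
M4 S521
G1 X86.572 Y137.171 F2274
G1 X86.572 Y116.341
G1 X10.085 Y116.341
G1 X10.085 Y137.171
M5
G0 X0.000 Y0.000

1 u = 1 mm; y_m = 148.891 − y.

[1] `<path>` regular polygon, #000000→score S521 F2274: (154.003,96.587) → (151.860,74.912) → (130.185,77.055) → (132.328,98.730) → (154.003,96.587) (closed)

[2] `<path>` quadratic bezier, #000000→score S521 F2274: (14.107,124.849) → (15.249,110.552) → (19.333,103.266) → (26.360,102.992) → (36.330,109.730)

[3] `<polygon>` rectangle, #000000→score S521 F2274: (10.085,137.171) → (86.572,137.171) → (86.572,116.341) → (10.085,116.341) → (10.085,137.171) (closed)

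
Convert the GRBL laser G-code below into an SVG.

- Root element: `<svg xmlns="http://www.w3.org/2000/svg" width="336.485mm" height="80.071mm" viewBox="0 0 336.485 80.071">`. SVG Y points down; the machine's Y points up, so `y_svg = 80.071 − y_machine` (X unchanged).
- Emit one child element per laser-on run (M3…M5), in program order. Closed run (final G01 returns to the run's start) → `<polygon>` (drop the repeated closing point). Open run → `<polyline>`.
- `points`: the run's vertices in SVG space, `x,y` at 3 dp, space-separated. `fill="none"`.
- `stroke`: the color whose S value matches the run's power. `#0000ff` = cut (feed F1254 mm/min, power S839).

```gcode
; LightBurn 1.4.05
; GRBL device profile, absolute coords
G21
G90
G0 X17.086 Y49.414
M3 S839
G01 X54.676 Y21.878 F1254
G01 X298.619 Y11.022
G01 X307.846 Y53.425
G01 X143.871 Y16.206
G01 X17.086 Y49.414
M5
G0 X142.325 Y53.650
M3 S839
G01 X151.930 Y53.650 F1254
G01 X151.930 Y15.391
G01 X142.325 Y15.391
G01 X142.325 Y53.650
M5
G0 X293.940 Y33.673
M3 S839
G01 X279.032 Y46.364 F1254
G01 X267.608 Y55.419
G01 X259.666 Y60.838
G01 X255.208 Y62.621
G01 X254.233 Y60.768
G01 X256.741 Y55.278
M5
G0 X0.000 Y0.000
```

Machine Y-up, SVG Y-down with viewBox height 80.071, so y_svg = 80.071 − y_machine; X carries over. Every run uses S839, so all elements get stroke `#0000ff` (cut).

Run 1: The run returns to its start, so emit a `<polygon>` with points (Y-flipped): 17.086,30.657 54.676,58.193 298.619,69.049 307.846,26.646 143.871,63.865.

Run 2: The run returns to its start, so emit a `<polygon>` with points (Y-flipped): 142.325,26.421 151.930,26.421 151.930,64.680 142.325,64.680.

Run 3: The run is open, so emit a `<polyline>` with points (Y-flipped): 293.940,46.398 279.032,33.707 267.608,24.652 259.666,19.233 255.208,17.450 254.233,19.303 256.741,24.793.

<svg xmlns="http://www.w3.org/2000/svg" width="336.485mm" height="80.071mm" viewBox="0 0 336.485 80.071">
  <polygon points="17.086,30.657 54.676,58.193 298.619,69.049 307.846,26.646 143.871,63.865" fill="none" stroke="#0000ff"/>
  <polygon points="142.325,26.421 151.930,26.421 151.930,64.680 142.325,64.680" fill="none" stroke="#0000ff"/>
  <polyline points="293.940,46.398 279.032,33.707 267.608,24.652 259.666,19.233 255.208,17.450 254.233,19.303 256.741,24.793" fill="none" stroke="#0000ff"/>
</svg>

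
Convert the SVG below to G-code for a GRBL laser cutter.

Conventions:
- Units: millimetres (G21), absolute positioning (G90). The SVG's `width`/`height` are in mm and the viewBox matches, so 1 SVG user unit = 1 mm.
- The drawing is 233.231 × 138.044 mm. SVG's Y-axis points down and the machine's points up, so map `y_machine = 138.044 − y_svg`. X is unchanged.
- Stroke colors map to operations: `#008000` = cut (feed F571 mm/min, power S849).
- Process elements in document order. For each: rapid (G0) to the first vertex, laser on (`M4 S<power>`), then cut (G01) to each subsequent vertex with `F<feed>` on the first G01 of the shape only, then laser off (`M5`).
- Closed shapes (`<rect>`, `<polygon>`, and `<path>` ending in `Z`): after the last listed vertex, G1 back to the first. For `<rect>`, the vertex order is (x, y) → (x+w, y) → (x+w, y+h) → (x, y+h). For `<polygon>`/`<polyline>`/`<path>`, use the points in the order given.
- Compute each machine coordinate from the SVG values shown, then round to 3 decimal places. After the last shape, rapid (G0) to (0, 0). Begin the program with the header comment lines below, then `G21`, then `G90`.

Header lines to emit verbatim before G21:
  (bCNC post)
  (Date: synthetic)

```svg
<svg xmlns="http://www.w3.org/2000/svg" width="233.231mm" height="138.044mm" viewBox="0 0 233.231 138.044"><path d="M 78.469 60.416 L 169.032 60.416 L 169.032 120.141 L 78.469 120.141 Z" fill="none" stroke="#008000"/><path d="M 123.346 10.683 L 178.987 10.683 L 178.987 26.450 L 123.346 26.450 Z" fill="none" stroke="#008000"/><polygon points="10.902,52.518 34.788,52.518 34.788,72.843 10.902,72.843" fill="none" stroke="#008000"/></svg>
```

viewBox `0 0 233.231 138.044` with mm width/height → 1 unit = 1 mm. Flip: y_m = 138.044 − y_svg.

**Shape 1** — `<path>` rectangle, stroke `#008000` → cut (S849, F571). Machine vertices: (78.469,77.628) → (169.032,77.628) → (169.032,17.903) → (78.469,17.903) → (78.469,77.628). Closed: final G1 returns to the first vertex.

**Shape 2** — `<path>` rectangle, stroke `#008000` → cut (S849, F571). Machine vertices: (123.346,127.361) → (178.987,127.361) → (178.987,111.594) → (123.346,111.594) → (123.346,127.361). Closed: final G1 returns to the first vertex.

**Shape 3** — `<polygon>` rectangle, stroke `#008000` → cut (S849, F571). Machine vertices: (10.902,85.526) → (34.788,85.526) → (34.788,65.201) → (10.902,65.201) → (10.902,85.526). Closed: final G1 returns to the first vertex.

(bCNC post)
(Date: synthetic)
G21
G90
G0 X78.469 Y77.628
M4 S849
G01 X169.032 Y77.628 F571
G01 X169.032 Y17.903
G01 X78.469 Y17.903
G01 X78.469 Y77.628
M5
G0 X123.346 Y127.361
M4 S849
G01 X178.987 Y127.361 F571
G01 X178.987 Y111.594
G01 X123.346 Y111.594
G01 X123.346 Y127.361
M5
G0 X10.902 Y85.526
M4 S849
G01 X34.788 Y85.526 F571
G01 X34.788 Y65.201
G01 X10.902 Y65.201
G01 X10.902 Y85.526
M5
G0 X0.000 Y0.000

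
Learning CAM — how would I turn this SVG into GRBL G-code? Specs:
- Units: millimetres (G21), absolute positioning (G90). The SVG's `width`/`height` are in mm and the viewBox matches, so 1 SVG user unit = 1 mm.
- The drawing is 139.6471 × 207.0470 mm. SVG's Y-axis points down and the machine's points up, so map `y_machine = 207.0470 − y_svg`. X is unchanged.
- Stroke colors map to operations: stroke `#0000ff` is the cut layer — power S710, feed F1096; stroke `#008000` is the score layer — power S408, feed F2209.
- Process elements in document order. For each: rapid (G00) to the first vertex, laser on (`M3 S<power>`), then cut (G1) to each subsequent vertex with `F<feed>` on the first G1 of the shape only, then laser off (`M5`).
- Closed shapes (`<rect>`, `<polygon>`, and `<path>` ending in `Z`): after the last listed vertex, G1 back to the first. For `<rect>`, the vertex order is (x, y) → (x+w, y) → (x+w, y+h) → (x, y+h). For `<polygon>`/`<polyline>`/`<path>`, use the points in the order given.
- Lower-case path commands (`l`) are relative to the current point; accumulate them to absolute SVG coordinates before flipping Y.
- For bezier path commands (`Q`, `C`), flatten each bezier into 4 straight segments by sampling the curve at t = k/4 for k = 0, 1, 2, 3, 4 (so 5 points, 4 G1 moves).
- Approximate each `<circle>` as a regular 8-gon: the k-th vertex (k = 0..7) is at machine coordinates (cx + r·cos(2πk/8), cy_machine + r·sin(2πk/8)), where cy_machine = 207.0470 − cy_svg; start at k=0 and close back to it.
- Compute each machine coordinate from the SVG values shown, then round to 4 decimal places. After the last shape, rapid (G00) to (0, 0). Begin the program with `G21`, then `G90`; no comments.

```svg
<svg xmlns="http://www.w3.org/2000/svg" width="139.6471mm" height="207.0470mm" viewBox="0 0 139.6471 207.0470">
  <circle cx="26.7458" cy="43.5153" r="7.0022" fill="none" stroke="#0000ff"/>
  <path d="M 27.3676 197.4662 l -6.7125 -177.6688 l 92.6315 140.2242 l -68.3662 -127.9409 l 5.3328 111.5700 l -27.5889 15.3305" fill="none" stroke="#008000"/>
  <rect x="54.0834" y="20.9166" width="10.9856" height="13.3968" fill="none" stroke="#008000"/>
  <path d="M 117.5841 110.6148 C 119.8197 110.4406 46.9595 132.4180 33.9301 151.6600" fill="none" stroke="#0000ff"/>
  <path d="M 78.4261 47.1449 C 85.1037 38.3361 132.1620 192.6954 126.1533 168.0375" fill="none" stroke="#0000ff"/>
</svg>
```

G21
G90
G00 X33.7480 Y163.5317
M3 S710
G1 X31.6971 Y168.4830 F1096
G1 X26.7458 Y170.5339
G1 X21.7945 Y168.4830
G1 X19.7436 Y163.5317
G1 X21.7945 Y158.5804
G1 X26.7458 Y156.5295
G1 X31.6971 Y158.5804
G1 X33.7480 Y163.5317
M5
G00 X27.3676 Y9.5808
M3 S408
G1 X20.6551 Y187.2496 F2209
G1 X113.2866 Y47.0254
G1 X44.9204 Y174.9663
G1 X50.2532 Y63.3963
G1 X22.6643 Y48.0658
M5
G00 X54.0834 Y186.1304
M3 S408
G1 X65.0690 Y186.1304 F2209
G1 X65.0690 Y172.7336
G1 X54.0834 Y172.7336
G1 X54.0834 Y186.1304
M5
G00 X117.5841 Y96.4322
M3 S710
G1 X107.2886 Y92.7983 F1096
G1 X81.4815 Y83.1907
G1 X52.8122 Y69.9425
G1 X33.9301 Y55.3870
M5
G00 X78.4261 Y159.9021
M3 S710
G1 X89.5456 Y141.2613 F1096
G1 X107.0471 Y93.5124
G1 X122.1699 Y48.7352
G1 X126.1533 Y39.0095
M5
G00 X0.0000 Y0.0000

viewBox `0 0 139.6471 207.0470` with mm width/height → 1 unit = 1 mm. Flip: y_m = 207.0470 − y_svg.

**Shape 1** — `<circle>` circle, stroke `#0000ff` → cut (S710, F1096). Machine vertices: (33.7480,163.5317) → (31.6971,168.4830) → (26.7458,170.5339) → (21.7945,168.4830) → (19.7436,163.5317) → (21.7945,158.5804) → (26.7458,156.5295) → (31.6971,158.5804) → (33.7480,163.5317). Closed: final G1 returns to the first vertex.

**Shape 2** — `<path>` open polyline, stroke `#008000` → score (S408, F2209). Machine vertices: (27.3676,9.5808) → (20.6551,187.2496) → (113.2866,47.0254) → (44.9204,174.9663) → (50.2532,63.3963) → (22.6643,48.0658). Open path.

**Shape 3** — `<rect>` rectangle, stroke `#008000` → score (S408, F2209). Machine vertices: (54.0834,186.1304) → (65.0690,186.1304) → (65.0690,172.7336) → (54.0834,172.7336) → (54.0834,186.1304). Closed: final G1 returns to the first vertex.

**Shape 4** — `<path>` cubic bezier, stroke `#0000ff` → cut (S710, F1096). Control points (SVG): P0=(117.5841,110.6148), P1=(119.8197,110.4406), P2=(46.9595,132.4180), P3=(33.9301,151.6600); sampled at t=k/4. Machine vertices: (117.5841,96.4322) → (107.2886,92.7983) → (81.4815,83.1907) → (52.8122,69.9425) → (33.9301,55.3870). Open path.

**Shape 5** — `<path>` cubic bezier, stroke `#0000ff` → cut (S710, F1096). Control points (SVG): P0=(78.4261,47.1449), P1=(85.1037,38.3361), P2=(132.1620,192.6954), P3=(126.1533,168.0375); sampled at t=k/4. Machine vertices: (78.4261,159.9021) → (89.5456,141.2613) → (107.0471,93.5124) → (122.1699,48.7352) → (126.1533,39.0095). Open path.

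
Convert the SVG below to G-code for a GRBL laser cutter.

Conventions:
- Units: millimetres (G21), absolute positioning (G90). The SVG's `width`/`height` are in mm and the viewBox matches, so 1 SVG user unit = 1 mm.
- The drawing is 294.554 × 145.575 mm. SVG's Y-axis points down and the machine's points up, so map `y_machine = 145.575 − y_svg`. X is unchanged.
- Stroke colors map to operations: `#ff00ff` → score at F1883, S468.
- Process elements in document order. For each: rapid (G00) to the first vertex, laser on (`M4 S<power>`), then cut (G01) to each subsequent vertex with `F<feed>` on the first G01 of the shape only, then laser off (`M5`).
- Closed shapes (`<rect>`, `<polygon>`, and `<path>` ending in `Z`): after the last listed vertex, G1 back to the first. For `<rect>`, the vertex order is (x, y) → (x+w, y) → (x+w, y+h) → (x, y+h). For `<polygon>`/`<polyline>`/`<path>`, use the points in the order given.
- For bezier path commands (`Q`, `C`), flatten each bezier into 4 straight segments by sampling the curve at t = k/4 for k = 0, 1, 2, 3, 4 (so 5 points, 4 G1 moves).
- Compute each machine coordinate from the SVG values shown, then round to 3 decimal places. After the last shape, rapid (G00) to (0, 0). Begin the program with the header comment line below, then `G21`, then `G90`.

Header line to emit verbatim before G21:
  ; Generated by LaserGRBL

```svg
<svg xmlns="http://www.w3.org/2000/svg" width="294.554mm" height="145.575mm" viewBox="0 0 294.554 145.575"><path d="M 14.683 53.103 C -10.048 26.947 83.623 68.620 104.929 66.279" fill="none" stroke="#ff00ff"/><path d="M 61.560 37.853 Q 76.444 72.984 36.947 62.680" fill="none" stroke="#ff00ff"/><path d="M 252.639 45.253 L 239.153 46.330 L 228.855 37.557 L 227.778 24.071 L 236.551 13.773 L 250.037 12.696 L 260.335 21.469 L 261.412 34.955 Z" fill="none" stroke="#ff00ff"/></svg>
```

viewBox `0 0 294.554 145.575` with mm width/height → 1 unit = 1 mm. Flip: y_m = 145.575 − y_svg.

**Shape 1** — `<path>` cubic bezier, stroke `#ff00ff` → score (S468, F1883). Control points (SVG): P0=(14.683,53.103), P1=(-10.048,26.947), P2=(83.623,68.620), P3=(104.929,66.279); sampled at t=k/4. Machine vertices: (14.683,92.472) → (15.354,101.119) → (42.542,94.815) → (78.362,84.045) → (104.929,79.296). Open path.

**Shape 2** — `<path>` quadratic bezier, stroke `#ff00ff` → score (S468, F1883). Control points (SVG): P0=(61.560,37.853), P1=(76.444,72.984), P2=(36.947,62.680); sampled at t=k/4. Machine vertices: (61.560,107.722) → (65.603,92.996) → (62.849,83.950) → (53.297,80.583) → (36.947,82.895). Open path.

**Shape 3** — `<path>` regular polygon, stroke `#ff00ff` → score (S468, F1883). Machine vertices: (252.639,100.322) → (239.153,99.245) → (228.855,108.018) → (227.778,121.504) → (236.551,131.802) → (250.037,132.879) → (260.335,124.106) → (261.412,110.620) → (252.639,100.322). Closed: final G1 returns to the first vertex.

; Generated by LaserGRBL
G21
G90
G00 X14.683 Y92.472
M4 S468
G01 X15.354 Y101.119 F1883
G01 X42.542 Y94.815
G01 X78.362 Y84.045
G01 X104.929 Y79.296
M5
G00 X61.560 Y107.722
M4 S468
G01 X65.603 Y92.996 F1883
G01 X62.849 Y83.950
G01 X53.297 Y80.583
G01 X36.947 Y82.895
M5
G00 X252.639 Y100.322
M4 S468
G01 X239.153 Y99.245 F1883
G01 X228.855 Y108.018
G01 X227.778 Y121.504
G01 X236.551 Y131.802
G01 X250.037 Y132.879
G01 X260.335 Y124.106
G01 X261.412 Y110.620
G01 X252.639 Y100.322
M5
G00 X0.000 Y0.000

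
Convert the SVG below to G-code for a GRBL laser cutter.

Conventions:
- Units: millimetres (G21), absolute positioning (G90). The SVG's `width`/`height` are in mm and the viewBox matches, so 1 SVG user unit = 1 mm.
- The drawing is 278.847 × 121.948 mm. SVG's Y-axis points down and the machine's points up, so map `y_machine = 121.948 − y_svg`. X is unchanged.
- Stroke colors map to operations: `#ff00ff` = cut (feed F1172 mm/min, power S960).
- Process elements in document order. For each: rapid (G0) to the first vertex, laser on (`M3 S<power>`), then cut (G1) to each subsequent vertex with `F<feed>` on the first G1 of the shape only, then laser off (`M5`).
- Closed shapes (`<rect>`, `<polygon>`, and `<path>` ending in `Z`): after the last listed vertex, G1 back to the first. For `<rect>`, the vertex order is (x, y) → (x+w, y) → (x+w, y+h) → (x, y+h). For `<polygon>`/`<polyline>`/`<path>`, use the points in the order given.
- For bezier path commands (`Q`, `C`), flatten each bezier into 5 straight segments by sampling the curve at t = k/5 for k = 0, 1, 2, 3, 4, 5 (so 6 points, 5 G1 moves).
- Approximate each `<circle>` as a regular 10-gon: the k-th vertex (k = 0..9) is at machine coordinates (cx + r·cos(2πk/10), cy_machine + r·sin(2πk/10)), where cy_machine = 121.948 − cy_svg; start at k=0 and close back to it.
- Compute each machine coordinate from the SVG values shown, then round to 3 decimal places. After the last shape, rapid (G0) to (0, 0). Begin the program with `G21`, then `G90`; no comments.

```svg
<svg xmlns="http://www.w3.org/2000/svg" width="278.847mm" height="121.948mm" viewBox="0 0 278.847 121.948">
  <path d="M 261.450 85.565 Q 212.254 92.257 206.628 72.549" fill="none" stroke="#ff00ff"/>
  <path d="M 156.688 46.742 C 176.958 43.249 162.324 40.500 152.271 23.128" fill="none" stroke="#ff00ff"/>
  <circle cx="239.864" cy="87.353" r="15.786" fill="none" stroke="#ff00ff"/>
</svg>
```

G21
G90
G0 X261.450 Y36.383
M3 S960
G1 X243.514 Y34.762 F1172
G1 X229.064 Y35.253
G1 X218.100 Y37.857
G1 X210.621 Y42.572
G1 X206.628 Y49.399
M5
G0 X156.688 Y75.206
M3 S960
G1 X164.977 Y77.335 F1172
G1 X166.785 Y80.024
G1 X164.006 Y84.009
G1 X158.537 Y90.029
G1 X152.271 Y98.820
M5
G0 X255.650 Y34.595
M3 S960
G1 X252.635 Y43.874 F1172
G1 X244.742 Y49.608
G1 X234.986 Y49.608
G1 X227.093 Y43.874
G1 X224.078 Y34.595
G1 X227.093 Y25.316
G1 X234.986 Y19.582
G1 X244.742 Y19.582
G1 X252.635 Y25.316
G1 X255.650 Y34.595
M5
G0 X0.000 Y0.000

Since the viewBox matches the mm dimensions, user units are millimetres directly. The only transform is the Y-flip y_m = 121.948 − y_svg.

Shape 1 is a quadratic bezier drawn with `<path>`. Its stroke #ff00ff means cut at S960, F1172. After flipping Y the toolpath is (261.450,36.383) → (243.514,34.762) → (229.064,35.253) → (218.100,37.857) → (210.621,42.572) → (206.628,49.399).

Shape 2 is a cubic bezier drawn with `<path>`. Its stroke #ff00ff means cut at S960, F1172. After flipping Y the toolpath is (156.688,75.206) → (164.977,77.335) → (166.785,80.024) → (164.006,84.009) → (158.537,90.029) → (152.271,98.820).

Shape 3 is a circle drawn with `<circle>`. Its stroke #ff00ff means cut at S960, F1172. After flipping Y the toolpath is (255.650,34.595) → (252.635,43.874) → (244.742,49.608) → (234.986,49.608) → (227.093,43.874) → (224.078,34.595) → (227.093,25.316) → (234.986,19.582) → (244.742,19.582) → (252.635,25.316) → (255.650,34.595), returning to the start.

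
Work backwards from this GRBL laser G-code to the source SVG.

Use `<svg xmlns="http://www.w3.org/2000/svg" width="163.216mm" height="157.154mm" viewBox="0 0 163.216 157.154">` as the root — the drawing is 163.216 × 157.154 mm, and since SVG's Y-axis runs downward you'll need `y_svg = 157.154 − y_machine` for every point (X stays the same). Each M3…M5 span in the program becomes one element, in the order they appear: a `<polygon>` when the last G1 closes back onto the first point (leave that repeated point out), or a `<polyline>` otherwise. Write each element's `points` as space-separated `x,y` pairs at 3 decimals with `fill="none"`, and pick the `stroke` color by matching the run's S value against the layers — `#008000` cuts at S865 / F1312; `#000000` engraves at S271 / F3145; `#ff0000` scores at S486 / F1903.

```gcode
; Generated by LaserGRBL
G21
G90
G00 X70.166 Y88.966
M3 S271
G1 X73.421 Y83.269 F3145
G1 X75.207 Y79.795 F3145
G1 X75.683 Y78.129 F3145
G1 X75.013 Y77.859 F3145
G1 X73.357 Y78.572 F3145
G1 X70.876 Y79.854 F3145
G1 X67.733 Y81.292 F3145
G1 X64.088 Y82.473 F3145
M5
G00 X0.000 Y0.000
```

<svg xmlns="http://www.w3.org/2000/svg" width="163.216mm" height="157.154mm" viewBox="0 0 163.216 157.154">
  <polyline points="70.166,68.188 73.421,73.885 75.207,77.359 75.683,79.025 75.013,79.295 73.357,78.582 70.876,77.300 67.733,75.862 64.088,74.681" fill="none" stroke="#000000"/>
</svg>

Machine Y-up, SVG Y-down with viewBox height 157.154, so y_svg = 157.154 − y_machine; X carries over. Every run uses S271, so all elements get stroke `#000000` (engrave).

Run 1: The run is open, so emit a `<polyline>` with points (Y-flipped): 70.166,68.188 73.421,73.885 75.207,77.359 75.683,79.025 75.013,79.295 73.357,78.582 70.876,77.300 67.733,75.862 64.088,74.681.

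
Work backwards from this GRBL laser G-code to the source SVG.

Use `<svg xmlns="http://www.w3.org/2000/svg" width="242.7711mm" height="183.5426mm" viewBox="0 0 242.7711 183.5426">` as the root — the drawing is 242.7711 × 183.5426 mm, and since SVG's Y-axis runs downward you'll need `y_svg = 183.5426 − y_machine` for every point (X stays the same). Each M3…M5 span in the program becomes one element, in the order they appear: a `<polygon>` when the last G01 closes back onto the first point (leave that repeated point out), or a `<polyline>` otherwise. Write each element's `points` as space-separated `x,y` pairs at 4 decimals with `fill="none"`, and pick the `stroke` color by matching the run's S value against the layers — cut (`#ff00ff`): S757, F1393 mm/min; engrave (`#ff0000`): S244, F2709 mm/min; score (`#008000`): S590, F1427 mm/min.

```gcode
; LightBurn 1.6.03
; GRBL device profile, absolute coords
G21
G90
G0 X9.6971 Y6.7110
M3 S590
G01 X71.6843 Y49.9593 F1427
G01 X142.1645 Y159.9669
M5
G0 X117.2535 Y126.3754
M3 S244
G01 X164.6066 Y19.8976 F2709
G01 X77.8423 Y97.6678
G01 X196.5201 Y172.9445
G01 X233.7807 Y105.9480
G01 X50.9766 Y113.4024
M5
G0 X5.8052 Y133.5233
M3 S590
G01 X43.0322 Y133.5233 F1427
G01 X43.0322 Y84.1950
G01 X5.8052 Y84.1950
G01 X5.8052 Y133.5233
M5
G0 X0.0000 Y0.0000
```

<svg xmlns="http://www.w3.org/2000/svg" width="242.7711mm" height="183.5426mm" viewBox="0 0 242.7711 183.5426">
  <polyline points="9.6971,176.8316 71.6843,133.5833 142.1645,23.5757" fill="none" stroke="#008000"/>
  <polyline points="117.2535,57.1672 164.6066,163.6450 77.8423,85.8748 196.5201,10.5981 233.7807,77.5946 50.9766,70.1402" fill="none" stroke="#ff0000"/>
  <polygon points="5.8052,50.0193 43.0322,50.0193 43.0322,99.3476 5.8052,99.3476" fill="none" stroke="#008000"/>
</svg>

Each laser-on run becomes one SVG element. Flip Y back into SVG space with y_svg = 183.5426 − y_machine.

Run 1: power S590 maps to stroke `#008000` (score). The run is open, so emit a `<polyline>` with points (Y-flipped): 9.6971,176.8316 71.6843,133.5833 142.1645,23.5757.

Run 2: the run's S244 means `#ff0000` (engrave). The run is open, so emit a `<polyline>` with points (Y-flipped): 117.2535,57.1672 164.6066,163.6450 77.8423,85.8748 196.5201,10.5981 233.7807,77.5946 50.9766,70.1402.

Run 3: S590 ⇒ score layer `#008000`. The run returns to its start, so emit a `<polygon>` with points (Y-flipped): 5.8052,50.0193 43.0322,50.0193 43.0322,99.3476 5.8052,99.3476.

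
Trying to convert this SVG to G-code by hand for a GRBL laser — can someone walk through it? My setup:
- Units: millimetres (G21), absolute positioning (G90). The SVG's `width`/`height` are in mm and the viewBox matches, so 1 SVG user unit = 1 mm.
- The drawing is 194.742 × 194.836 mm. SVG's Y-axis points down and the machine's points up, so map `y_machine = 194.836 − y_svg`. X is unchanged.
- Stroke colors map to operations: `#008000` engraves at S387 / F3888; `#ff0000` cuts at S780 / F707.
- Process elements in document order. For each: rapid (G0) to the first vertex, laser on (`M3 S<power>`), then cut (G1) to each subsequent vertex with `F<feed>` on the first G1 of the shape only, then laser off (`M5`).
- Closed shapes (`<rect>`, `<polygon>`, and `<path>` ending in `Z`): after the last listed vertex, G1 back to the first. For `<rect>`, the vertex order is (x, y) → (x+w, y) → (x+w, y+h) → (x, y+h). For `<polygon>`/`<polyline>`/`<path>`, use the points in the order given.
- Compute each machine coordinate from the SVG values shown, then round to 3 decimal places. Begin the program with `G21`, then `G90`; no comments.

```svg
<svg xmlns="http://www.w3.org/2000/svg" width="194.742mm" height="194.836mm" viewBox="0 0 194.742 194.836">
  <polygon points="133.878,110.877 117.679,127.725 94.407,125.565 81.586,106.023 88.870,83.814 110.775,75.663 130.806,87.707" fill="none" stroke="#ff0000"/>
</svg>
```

Since the viewBox matches the mm dimensions, user units are millimetres directly. The only transform is the Y-flip y_m = 194.836 − y_svg.

Shape 1 is a regular polygon drawn with `<polygon>`. Its stroke #ff0000 means cut at S780, F707. After flipping Y the toolpath is (133.878,83.959) → (117.679,67.111) → (94.407,69.271) → (81.586,88.813) → (88.870,111.022) → (110.775,119.173) → (130.806,107.129) → (133.878,83.959), returning to the start.

G21
G90
G0 X133.878 Y83.959
M3 S780
G1 X117.679 Y67.111 F707
G1 X94.407 Y69.271
G1 X81.586 Y88.813
G1 X88.870 Y111.022
G1 X110.775 Y119.173
G1 X130.806 Y107.129
G1 X133.878 Y83.959
M5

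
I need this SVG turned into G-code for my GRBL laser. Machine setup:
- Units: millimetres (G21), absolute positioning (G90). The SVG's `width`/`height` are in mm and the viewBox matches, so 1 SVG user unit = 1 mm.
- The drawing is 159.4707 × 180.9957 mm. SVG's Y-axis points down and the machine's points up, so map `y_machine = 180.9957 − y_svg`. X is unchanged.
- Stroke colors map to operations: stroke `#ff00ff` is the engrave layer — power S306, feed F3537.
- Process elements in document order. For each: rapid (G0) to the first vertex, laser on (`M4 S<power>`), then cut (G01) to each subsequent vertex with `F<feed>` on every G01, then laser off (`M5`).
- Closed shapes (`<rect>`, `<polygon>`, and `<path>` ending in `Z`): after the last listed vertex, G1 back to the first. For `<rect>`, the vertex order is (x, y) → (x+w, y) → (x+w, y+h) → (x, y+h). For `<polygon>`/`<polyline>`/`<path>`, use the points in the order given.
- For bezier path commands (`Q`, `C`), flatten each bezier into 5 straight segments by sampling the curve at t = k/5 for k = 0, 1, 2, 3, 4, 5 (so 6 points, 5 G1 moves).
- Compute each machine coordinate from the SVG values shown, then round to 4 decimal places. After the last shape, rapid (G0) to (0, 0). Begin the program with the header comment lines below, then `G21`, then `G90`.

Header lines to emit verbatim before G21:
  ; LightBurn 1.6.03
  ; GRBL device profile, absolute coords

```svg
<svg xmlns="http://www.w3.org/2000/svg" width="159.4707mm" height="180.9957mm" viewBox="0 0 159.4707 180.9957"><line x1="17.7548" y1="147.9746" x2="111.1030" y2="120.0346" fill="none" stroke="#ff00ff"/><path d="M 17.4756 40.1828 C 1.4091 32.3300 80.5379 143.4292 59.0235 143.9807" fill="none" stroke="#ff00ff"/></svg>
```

; LightBurn 1.6.03
; GRBL device profile, absolute coords
G21
G90
G0 X17.7548 Y33.0211
M4 S306
G01 X111.1030 Y60.9611 F3537
M5
G0 X17.4756 Y140.8129
M4 S306
G01 X17.6924 Y133.0863 F3537
G01 X31.3559 Y107.8273 F3537
G01 X49.0657 Y76.0517 F3537
G01 X61.4217 Y48.7756 F3537
G01 X59.0235 Y37.0150 F3537
M5
G0 X0.0000 Y0.0000

Since the viewBox matches the mm dimensions, user units are millimetres directly. The only transform is the Y-flip y_m = 180.9957 − y_svg.

Shape 1 is a line segment drawn with `<line>`. Its stroke #ff00ff means engrave at S306, F3537. After flipping Y the toolpath is (17.7548,33.0211) → (111.1030,60.9611).

Shape 2 is a cubic bezier drawn with `<path>`. Its stroke #ff00ff means engrave at S306, F3537. After flipping Y the toolpath is (17.4756,140.8129) → (17.6924,133.0863) → (31.3559,107.8273) → (49.0657,76.0517) → (61.4217,48.7756) → (59.0235,37.0150).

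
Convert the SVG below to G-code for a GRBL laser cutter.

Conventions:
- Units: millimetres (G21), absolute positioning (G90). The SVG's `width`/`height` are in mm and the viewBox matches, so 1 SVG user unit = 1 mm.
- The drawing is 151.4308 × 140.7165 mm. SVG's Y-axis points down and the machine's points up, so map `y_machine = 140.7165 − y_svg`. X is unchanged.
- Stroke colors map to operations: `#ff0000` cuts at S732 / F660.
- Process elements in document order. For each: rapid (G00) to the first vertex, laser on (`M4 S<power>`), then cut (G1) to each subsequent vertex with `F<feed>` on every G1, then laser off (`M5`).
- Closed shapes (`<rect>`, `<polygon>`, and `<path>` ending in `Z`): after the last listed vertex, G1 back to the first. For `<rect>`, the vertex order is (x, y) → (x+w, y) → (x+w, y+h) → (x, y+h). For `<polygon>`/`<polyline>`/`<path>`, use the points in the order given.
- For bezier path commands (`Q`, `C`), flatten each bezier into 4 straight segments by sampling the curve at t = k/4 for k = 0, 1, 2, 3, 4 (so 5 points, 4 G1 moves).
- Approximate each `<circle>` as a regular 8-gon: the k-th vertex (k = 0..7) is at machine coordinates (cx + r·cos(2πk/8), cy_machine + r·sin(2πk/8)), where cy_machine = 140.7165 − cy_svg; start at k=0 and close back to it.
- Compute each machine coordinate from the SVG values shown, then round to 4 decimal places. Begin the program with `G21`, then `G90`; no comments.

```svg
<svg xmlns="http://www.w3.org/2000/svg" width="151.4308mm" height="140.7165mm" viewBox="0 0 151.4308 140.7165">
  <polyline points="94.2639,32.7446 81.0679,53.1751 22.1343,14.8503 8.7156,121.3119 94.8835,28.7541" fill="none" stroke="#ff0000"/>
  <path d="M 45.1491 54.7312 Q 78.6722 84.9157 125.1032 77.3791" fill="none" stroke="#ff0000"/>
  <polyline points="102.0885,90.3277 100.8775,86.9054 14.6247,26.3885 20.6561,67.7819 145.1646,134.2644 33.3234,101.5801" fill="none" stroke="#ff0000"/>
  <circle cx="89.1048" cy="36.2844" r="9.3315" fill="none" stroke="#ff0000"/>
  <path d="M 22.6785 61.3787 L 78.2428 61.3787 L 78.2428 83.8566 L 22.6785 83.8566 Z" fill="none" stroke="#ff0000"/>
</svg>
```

G21
G90
G00 X94.2639 Y107.9719
M4 S732
G1 X81.0679 Y87.5414 F660
G1 X22.1343 Y125.8662 F660
G1 X8.7156 Y19.4046 F660
G1 X94.8835 Y111.9624 F660
M5
G00 X45.1491 Y85.9853
M4 S732
G1 X62.7174 Y73.2506 F660
G1 X81.8992 Y65.2311 F660
G1 X102.6944 Y61.9267 F660
G1 X125.1032 Y63.3374 F660
M5
G00 X102.0885 Y50.3888
M4 S732
G1 X100.8775 Y53.8111 F660
G1 X14.6247 Y114.3280 F660
G1 X20.6561 Y72.9346 F660
G1 X145.1646 Y6.4521 F660
G1 X33.3234 Y39.1364 F660
M5
G00 X98.4363 Y104.4321
M4 S732
G1 X95.7032 Y111.0305 F660
G1 X89.1048 Y113.7636 F660
G1 X82.5064 Y111.0305 F660
G1 X79.7733 Y104.4321 F660
G1 X82.5064 Y97.8337 F660
G1 X89.1048 Y95.1006 F660
G1 X95.7032 Y97.8337 F660
G1 X98.4363 Y104.4321 F660
M5
G00 X22.6785 Y79.3378
M4 S732
G1 X78.2428 Y79.3378 F660
G1 X78.2428 Y56.8599 F660
G1 X22.6785 Y56.8599 F660
G1 X22.6785 Y79.3378 F660
M5

Since the viewBox matches the mm dimensions, user units are millimetres directly. The only transform is the Y-flip y_m = 140.7165 − y_svg.

Shape 1 is a open polyline drawn with `<polyline>`. Its stroke #ff0000 means cut at S732, F660. After flipping Y the toolpath is (94.2639,107.9719) → (81.0679,87.5414) → (22.1343,125.8662) → (8.7156,19.4046) → (94.8835,111.9624).

Shape 2 is a quadratic bezier drawn with `<path>`. Its stroke #ff0000 means cut at S732, F660. After flipping Y the toolpath is (45.1491,85.9853) → (62.7174,73.2506) → (81.8992,65.2311) → (102.6944,61.9267) → (125.1032,63.3374).

Shape 3 is a open polyline drawn with `<polyline>`. Its stroke #ff0000 means cut at S732, F660. After flipping Y the toolpath is (102.0885,50.3888) → (100.8775,53.8111) → (14.6247,114.3280) → (20.6561,72.9346) → (145.1646,6.4521) → (33.3234,39.1364).

Shape 4 is a circle drawn with `<circle>`. Its stroke #ff0000 means cut at S732, F660. After flipping Y the toolpath is (98.4363,104.4321) → (95.7032,111.0305) → (89.1048,113.7636) → (82.5064,111.0305) → (79.7733,104.4321) → (82.5064,97.8337) → (89.1048,95.1006) → (95.7032,97.8337) → (98.4363,104.4321), returning to the start.

Shape 5 is a rectangle drawn with `<path>`. Its stroke #ff0000 means cut at S732, F660. After flipping Y the toolpath is (22.6785,79.3378) → (78.2428,79.3378) → (78.2428,56.8599) → (22.6785,56.8599) → (22.6785,79.3378), returning to the start.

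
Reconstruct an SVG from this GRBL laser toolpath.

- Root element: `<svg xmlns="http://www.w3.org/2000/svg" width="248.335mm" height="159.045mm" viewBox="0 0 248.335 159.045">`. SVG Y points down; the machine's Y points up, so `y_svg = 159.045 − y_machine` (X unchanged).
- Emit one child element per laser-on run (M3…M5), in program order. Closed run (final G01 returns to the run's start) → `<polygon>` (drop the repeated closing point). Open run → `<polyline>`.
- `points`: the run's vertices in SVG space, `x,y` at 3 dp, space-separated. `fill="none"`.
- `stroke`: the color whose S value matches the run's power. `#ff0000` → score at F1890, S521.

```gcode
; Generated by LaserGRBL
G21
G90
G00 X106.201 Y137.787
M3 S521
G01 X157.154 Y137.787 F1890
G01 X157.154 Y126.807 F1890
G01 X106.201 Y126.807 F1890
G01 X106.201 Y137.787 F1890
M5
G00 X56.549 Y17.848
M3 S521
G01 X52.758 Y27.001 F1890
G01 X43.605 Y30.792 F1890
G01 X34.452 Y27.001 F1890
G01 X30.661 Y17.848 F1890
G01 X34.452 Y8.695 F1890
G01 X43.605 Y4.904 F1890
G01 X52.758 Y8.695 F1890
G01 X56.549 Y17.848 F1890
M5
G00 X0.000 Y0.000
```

Each laser-on run becomes one SVG element. Flip Y back into SVG space with y_svg = 159.045 − y_machine. Every run uses S521, so all elements get stroke `#ff0000` (score).

Run 1: The run returns to its start, so emit a `<polygon>` with points (Y-flipped): 106.201,21.258 157.154,21.258 157.154,32.238 106.201,32.238.

Run 2: The run returns to its start, so emit a `<polygon>` with points (Y-flipped): 56.549,141.197 52.758,132.044 43.605,128.253 34.452,132.044 30.661,141.197 34.452,150.350 43.605,154.141 52.758,150.350.

<svg xmlns="http://www.w3.org/2000/svg" width="248.335mm" height="159.045mm" viewBox="0 0 248.335 159.045">
  <polygon points="106.201,21.258 157.154,21.258 157.154,32.238 106.201,32.238" fill="none" stroke="#ff0000"/>
  <polygon points="56.549,141.197 52.758,132.044 43.605,128.253 34.452,132.044 30.661,141.197 34.452,150.350 43.605,154.141 52.758,150.350" fill="none" stroke="#ff0000"/>
</svg>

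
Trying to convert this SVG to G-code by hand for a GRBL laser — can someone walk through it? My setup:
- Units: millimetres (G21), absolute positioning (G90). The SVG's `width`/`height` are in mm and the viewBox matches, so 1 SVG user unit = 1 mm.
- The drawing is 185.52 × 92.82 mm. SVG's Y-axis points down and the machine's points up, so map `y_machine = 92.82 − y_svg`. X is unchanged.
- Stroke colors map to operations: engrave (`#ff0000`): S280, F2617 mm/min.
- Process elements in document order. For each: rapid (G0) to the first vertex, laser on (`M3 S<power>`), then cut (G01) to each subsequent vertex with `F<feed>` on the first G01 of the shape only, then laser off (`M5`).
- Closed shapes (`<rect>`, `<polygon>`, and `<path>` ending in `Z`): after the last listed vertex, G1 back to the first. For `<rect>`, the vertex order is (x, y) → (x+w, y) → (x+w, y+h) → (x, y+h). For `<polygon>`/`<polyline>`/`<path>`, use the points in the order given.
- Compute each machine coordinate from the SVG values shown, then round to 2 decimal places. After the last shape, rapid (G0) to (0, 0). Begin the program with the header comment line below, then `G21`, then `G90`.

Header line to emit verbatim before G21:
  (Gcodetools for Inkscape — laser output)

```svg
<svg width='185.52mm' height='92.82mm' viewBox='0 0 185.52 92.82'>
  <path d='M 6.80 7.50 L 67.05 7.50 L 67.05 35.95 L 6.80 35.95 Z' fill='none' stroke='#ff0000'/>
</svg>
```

(Gcodetools for Inkscape — laser output)
G21
G90
G0 X6.80 Y85.32
M3 S280
G01 X67.05 Y85.32 F2617
G01 X67.05 Y56.87
G01 X6.80 Y56.87
G01 X6.80 Y85.32
M5
G0 X0.00 Y0.00

Since the viewBox matches the mm dimensions, user units are millimetres directly. The only transform is the Y-flip y_m = 92.82 − y_svg.

Shape 1 is a rectangle drawn with `<path>`. Its stroke #ff0000 means engrave at S280, F2617. After flipping Y the toolpath is (6.80,85.32) → (67.05,85.32) → (67.05,56.87) → (6.80,56.87) → (6.80,85.32), returning to the start.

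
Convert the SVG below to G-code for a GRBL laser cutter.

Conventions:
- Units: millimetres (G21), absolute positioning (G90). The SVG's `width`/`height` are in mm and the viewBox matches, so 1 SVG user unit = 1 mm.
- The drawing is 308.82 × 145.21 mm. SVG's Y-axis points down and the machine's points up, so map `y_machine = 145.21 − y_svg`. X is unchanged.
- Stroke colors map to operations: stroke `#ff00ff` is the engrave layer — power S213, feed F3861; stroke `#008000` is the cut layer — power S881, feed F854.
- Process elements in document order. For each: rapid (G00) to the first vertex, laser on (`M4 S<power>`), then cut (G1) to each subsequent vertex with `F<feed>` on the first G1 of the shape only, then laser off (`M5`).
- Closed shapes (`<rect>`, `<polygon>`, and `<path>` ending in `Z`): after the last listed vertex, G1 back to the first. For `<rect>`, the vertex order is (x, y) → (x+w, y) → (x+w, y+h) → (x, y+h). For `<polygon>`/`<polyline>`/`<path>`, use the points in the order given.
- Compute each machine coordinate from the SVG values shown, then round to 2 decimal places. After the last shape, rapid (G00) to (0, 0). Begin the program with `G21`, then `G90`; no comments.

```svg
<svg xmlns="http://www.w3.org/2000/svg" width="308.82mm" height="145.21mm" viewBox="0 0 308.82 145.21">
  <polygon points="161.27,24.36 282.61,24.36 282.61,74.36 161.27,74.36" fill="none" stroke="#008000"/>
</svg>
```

G21
G90
G00 X161.27 Y120.85
M4 S881
G1 X282.61 Y120.85 F854
G1 X282.61 Y70.85
G1 X161.27 Y70.85
G1 X161.27 Y120.85
M5
G00 X0.00 Y0.00

1 u = 1 mm; y_m = 145.21 − y.

[1] `<polygon>` rectangle, #008000→cut S881 F854: (161.27,120.85) → (282.61,120.85) → (282.61,70.85) → (161.27,70.85) → (161.27,120.85) (closed)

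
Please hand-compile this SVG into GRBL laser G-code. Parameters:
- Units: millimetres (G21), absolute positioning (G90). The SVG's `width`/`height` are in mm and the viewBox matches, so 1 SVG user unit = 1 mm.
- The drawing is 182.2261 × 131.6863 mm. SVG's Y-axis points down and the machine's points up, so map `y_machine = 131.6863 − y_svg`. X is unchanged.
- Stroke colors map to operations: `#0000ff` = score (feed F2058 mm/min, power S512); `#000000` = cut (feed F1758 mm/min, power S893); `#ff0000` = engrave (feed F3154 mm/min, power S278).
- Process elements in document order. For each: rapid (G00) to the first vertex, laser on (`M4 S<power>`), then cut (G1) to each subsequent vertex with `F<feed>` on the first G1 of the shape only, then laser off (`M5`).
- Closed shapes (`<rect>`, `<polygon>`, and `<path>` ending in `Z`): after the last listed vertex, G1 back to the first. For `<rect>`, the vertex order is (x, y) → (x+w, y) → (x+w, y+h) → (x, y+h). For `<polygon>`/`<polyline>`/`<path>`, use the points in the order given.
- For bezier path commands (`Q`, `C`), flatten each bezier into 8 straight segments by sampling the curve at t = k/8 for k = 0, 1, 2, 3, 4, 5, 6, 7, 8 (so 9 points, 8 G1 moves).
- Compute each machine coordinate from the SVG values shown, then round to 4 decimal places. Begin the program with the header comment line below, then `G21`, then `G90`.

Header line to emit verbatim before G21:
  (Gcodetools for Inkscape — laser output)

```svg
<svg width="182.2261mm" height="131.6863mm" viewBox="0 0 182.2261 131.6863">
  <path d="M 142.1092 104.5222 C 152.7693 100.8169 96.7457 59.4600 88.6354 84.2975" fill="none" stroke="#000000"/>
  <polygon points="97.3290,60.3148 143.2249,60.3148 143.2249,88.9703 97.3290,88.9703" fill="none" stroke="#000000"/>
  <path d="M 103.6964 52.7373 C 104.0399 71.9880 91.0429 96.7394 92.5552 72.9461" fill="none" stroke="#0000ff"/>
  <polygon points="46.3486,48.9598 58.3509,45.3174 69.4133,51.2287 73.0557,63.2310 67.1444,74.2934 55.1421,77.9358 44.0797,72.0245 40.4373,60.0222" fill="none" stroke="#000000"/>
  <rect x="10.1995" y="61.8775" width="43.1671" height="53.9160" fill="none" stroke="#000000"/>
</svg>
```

viewBox `0 0 182.2261 131.6863` with mm width/height → 1 unit = 1 mm. Flip: y_m = 131.6863 − y_svg.

**Shape 1** — `<path>` cubic bezier, stroke `#000000` → cut (S893, F1758). Control points (SVG): P0=(142.1092,104.5222), P1=(152.7693,100.8169), P2=(96.7457,59.4600), P3=(88.6354,84.2975); sampled at t=k/8. Machine vertices: (142.1092,27.1641) → (143.2048,30.1157) → (139.3917,35.3802) → (132.0128,41.7406) → (122.4112,47.9800) → (111.9297,52.8815) → (101.9113,55.2281) → (93.6989,53.8028) → (88.6354,47.3888). Open path.

**Shape 2** — `<polygon>` rectangle, stroke `#000000` → cut (S893, F1758). Machine vertices: (97.3290,71.3715) → (143.2249,71.3715) → (143.2249,42.7160) → (97.3290,42.7160) → (97.3290,71.3715). Closed: final G1 returns to the first vertex.

**Shape 3** — `<path>` cubic bezier, stroke `#0000ff` → score (S512, F2058). Control points (SVG): P0=(103.6964,52.7373), P1=(104.0399,71.9880), P2=(91.0429,96.7394), P3=(92.5552,72.9461); sampled at t=k/8. Machine vertices: (103.6964,78.9490) → (103.2543,71.5777) → (101.8878,64.3241) → (99.9235,57.8214) → (97.6875,52.7031) → (95.5063,49.6025) → (93.7063,49.1529) → (92.6138,51.9877) → (92.5552,58.7402). Open path.

**Shape 4** — `<polygon>` regular polygon, stroke `#000000` → cut (S893, F1758). Machine vertices: (46.3486,82.7265) → (58.3509,86.3689) → (69.4133,80.4576) → (73.0557,68.4553) → (67.1444,57.3929) → (55.1421,53.7505) → (44.0797,59.6618) → (40.4373,71.6641) → (46.3486,82.7265). Closed: final G1 returns to the first vertex.

**Shape 5** — `<rect>` rectangle, stroke `#000000` → cut (S893, F1758). Machine vertices: (10.1995,69.8088) → (53.3666,69.8088) → (53.3666,15.8928) → (10.1995,15.8928) → (10.1995,69.8088). Closed: final G1 returns to the first vertex.

(Gcodetools for Inkscape — laser output)
G21
G90
G00 X142.1092 Y27.1641
M4 S893
G1 X143.2048 Y30.1157 F1758
G1 X139.3917 Y35.3802
G1 X132.0128 Y41.7406
G1 X122.4112 Y47.9800
G1 X111.9297 Y52.8815
G1 X101.9113 Y55.2281
G1 X93.6989 Y53.8028
G1 X88.6354 Y47.3888
M5
G00 X97.3290 Y71.3715
M4 S893
G1 X143.2249 Y71.3715 F1758
G1 X143.2249 Y42.7160
G1 X97.3290 Y42.7160
G1 X97.3290 Y71.3715
M5
G00 X103.6964 Y78.9490
M4 S512
G1 X103.2543 Y71.5777 F2058
G1 X101.8878 Y64.3241
G1 X99.9235 Y57.8214
G1 X97.6875 Y52.7031
G1 X95.5063 Y49.6025
G1 X93.7063 Y49.1529
G1 X92.6138 Y51.9877
G1 X92.5552 Y58.7402
M5
G00 X46.3486 Y82.7265
M4 S893
G1 X58.3509 Y86.3689 F1758
G1 X69.4133 Y80.4576
G1 X73.0557 Y68.4553
G1 X67.1444 Y57.3929
G1 X55.1421 Y53.7505
G1 X44.0797 Y59.6618
G1 X40.4373 Y71.6641
G1 X46.3486 Y82.7265
M5
G00 X10.1995 Y69.8088
M4 S893
G1 X53.3666 Y69.8088 F1758
G1 X53.3666 Y15.8928
G1 X10.1995 Y15.8928
G1 X10.1995 Y69.8088
M5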